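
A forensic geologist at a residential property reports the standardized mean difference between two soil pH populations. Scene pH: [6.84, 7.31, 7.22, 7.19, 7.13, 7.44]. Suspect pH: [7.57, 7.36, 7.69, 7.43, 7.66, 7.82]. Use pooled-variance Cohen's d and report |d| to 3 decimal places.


Pooled-variance Cohen's d for soil pH comparison:
Scene mean = 43.13 / 6 = 7.188333
Suspect mean = 45.53 / 6 = 7.588333
Scene sample variance s_s^2 = 0.040777
Suspect sample variance s_c^2 = 0.029337
Pooled variance = ((n_s-1)*s_s^2 + (n_c-1)*s_c^2) / (n_s + n_c - 2) = 0.035057
Pooled SD = sqrt(0.035057) = 0.187235
Mean difference = -0.4
|d| = |-0.4| / 0.187235 = 2.136

2.136


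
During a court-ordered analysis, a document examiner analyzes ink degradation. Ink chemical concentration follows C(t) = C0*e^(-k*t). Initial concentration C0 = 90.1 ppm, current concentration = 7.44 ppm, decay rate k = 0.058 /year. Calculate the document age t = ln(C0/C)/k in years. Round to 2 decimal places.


Document age estimation:
C0/C = 90.1 / 7.44 = 12.110215
ln(C0/C) = 2.494049
t = 2.494049 / 0.058 = 43.00 years

43.00


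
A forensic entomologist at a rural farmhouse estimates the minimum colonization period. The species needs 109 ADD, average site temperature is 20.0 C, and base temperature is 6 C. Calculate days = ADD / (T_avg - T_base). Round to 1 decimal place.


Insect development time:
Effective temperature = avg_temp - T_base = 20.0 - 6 = 14.0 C
Days = ADD / effective_temp = 109 / 14.0 = 7.8 days

7.8


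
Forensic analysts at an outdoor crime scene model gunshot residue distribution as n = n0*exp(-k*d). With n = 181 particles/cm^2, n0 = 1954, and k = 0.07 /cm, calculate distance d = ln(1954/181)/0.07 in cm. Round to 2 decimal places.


GSR distance calculation:
n0/n = 1954 / 181 = 10.79558
ln(n0/n) = 2.379137
d = 2.379137 / 0.07 = 33.99 cm

33.99


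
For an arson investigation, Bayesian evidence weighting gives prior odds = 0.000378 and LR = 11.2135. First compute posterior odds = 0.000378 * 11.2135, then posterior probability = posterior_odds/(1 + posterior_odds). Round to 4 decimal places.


Bayesian evidence evaluation:
Posterior odds = prior_odds * LR = 0.000378 * 11.2135 = 0.004238703
Posterior probability = posterior_odds / (1 + posterior_odds)
= 0.004238703 / (1 + 0.004238703)
= 0.004238703 / 1.004238703
= 0.0042

0.0042


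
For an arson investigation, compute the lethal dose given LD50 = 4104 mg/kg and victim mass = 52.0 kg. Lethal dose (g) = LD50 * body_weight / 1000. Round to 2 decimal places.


Lethal dose calculation:
Lethal dose = LD50 * body_weight / 1000
= 4104 * 52.0 / 1000
= 213408 / 1000
= 213.41 g

213.41


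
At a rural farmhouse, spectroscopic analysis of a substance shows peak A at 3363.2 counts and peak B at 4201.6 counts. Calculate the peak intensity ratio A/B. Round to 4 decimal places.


Spectral peak ratio:
Peak A = 3363.2 counts
Peak B = 4201.6 counts
Ratio = 3363.2 / 4201.6 = 0.8005

0.8005


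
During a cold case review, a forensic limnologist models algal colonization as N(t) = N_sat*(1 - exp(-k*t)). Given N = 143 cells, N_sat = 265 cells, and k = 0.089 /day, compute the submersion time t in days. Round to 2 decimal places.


PMSI from diatom colonization curve:
N / N_sat = 143 / 265 = 0.539623
1 - N/N_sat = 0.460377
ln(1 - N/N_sat) = -0.77571
t = -ln(1 - N/N_sat) / k = -(-0.77571) / 0.089 = 8.72 days

8.72


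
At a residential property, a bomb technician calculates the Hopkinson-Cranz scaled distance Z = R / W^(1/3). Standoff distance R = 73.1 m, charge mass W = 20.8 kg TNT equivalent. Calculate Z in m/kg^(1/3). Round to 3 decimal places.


Scaled distance calculation:
W^(1/3) = 20.8^(1/3) = 2.750138
Z = R / W^(1/3) = 73.1 / 2.750138
Z = 26.580 m/kg^(1/3)

26.580


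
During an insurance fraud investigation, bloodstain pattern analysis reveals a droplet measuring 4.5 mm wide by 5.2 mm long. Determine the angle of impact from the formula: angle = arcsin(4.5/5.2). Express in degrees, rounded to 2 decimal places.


Blood spatter impact angle calculation:
width / length = 4.5 / 5.2 = 0.865385
angle = arcsin(0.865385)
angle = 59.93 degrees

59.93


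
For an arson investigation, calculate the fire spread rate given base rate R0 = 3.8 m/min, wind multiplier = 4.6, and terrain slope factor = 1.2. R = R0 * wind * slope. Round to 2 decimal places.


Fire spread rate calculation:
R = R0 * wind_factor * slope_factor
= 3.8 * 4.6 * 1.2
= 17.48 * 1.2
= 20.98 m/min

20.98


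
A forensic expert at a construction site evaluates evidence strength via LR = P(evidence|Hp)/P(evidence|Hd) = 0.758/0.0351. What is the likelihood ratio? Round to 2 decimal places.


Likelihood ratio calculation:
LR = P(E|Hp) / P(E|Hd)
LR = 0.758 / 0.0351
LR = 21.60

21.60


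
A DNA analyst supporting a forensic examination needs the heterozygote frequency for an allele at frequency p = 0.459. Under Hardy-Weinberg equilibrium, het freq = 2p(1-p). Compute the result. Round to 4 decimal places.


Hardy-Weinberg heterozygote frequency:
q = 1 - p = 1 - 0.459 = 0.541
2pq = 2 * 0.459 * 0.541 = 0.4966

0.4966


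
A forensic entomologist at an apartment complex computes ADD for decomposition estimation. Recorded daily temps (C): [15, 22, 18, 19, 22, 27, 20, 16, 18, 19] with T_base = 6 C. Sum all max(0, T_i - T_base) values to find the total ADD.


Computing ADD day by day:
Day 1: max(0, 15 - 6) = 9
Day 2: max(0, 22 - 6) = 16
Day 3: max(0, 18 - 6) = 12
Day 4: max(0, 19 - 6) = 13
Day 5: max(0, 22 - 6) = 16
Day 6: max(0, 27 - 6) = 21
Day 7: max(0, 20 - 6) = 14
Day 8: max(0, 16 - 6) = 10
Day 9: max(0, 18 - 6) = 12
Day 10: max(0, 19 - 6) = 13
Total ADD = 136

136


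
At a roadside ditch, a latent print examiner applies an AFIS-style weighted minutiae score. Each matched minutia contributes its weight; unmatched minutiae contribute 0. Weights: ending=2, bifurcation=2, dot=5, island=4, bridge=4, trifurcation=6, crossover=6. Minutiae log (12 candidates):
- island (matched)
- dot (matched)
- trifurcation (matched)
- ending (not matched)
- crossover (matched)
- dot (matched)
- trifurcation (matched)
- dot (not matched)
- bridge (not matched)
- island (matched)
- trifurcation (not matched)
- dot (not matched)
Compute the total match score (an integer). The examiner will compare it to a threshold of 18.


Weighted minutiae match score:
  island: matched, +4 (running total 4)
  dot: matched, +5 (running total 9)
  trifurcation: matched, +6 (running total 15)
  ending: not matched, +0
  crossover: matched, +6 (running total 21)
  dot: matched, +5 (running total 26)
  trifurcation: matched, +6 (running total 32)
  dot: not matched, +0
  bridge: not matched, +0
  island: matched, +4 (running total 36)
  trifurcation: not matched, +0
  dot: not matched, +0
Total score = 36
Threshold = 18; verdict = identification

36


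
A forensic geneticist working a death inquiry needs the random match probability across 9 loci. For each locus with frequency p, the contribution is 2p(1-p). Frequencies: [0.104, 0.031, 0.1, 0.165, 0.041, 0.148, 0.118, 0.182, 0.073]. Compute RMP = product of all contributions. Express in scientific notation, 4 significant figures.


Computing RMP for 9 loci:
Locus 1: 2 * 0.104 * 0.896 = 0.186368
Locus 2: 2 * 0.031 * 0.969 = 0.060078
Locus 3: 2 * 0.1 * 0.9 = 0.18
Locus 4: 2 * 0.165 * 0.835 = 0.27555
Locus 5: 2 * 0.041 * 0.959 = 0.078638
Locus 6: 2 * 0.148 * 0.852 = 0.252192
Locus 7: 2 * 0.118 * 0.882 = 0.208152
Locus 8: 2 * 0.182 * 0.818 = 0.297752
Locus 9: 2 * 0.073 * 0.927 = 0.135342
RMP = 9.238e-08

9.238e-08


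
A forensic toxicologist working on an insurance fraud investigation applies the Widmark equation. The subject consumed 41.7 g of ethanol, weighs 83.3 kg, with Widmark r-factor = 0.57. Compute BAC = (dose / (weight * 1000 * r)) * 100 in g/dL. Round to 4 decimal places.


Applying the Widmark formula:
BAC = (dose_g / (body_wt * 1000 * r)) * 100
Denominator = 83.3 * 1000 * 0.57 = 47481
BAC = (41.7 / 47481) * 100
BAC = 0.0878 g/dL

0.0878


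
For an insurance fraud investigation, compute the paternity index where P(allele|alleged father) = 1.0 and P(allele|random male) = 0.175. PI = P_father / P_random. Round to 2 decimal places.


Paternity Index calculation:
PI = P(allele|father) / P(allele|random)
PI = 1.0 / 0.175
PI = 5.71

5.71


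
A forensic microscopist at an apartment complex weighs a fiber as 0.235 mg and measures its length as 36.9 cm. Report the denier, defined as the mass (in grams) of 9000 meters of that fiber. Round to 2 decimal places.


Denier calculation:
Mass in grams = 0.235 mg / 1000 = 0.000235 g
Length in meters = 36.9 cm / 100 = 0.369 m
Linear density = mass / length = 0.000235 / 0.369 = 0.00063686 g/m
Denier = (g/m) * 9000 = 0.00063686 * 9000 = 5.73

5.73


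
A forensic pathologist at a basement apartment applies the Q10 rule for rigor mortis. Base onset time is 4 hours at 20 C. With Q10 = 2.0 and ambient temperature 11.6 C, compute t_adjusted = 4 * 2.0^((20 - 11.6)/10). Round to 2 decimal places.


Rigor mortis time adjustment:
Exponent = (T_ref - T_actual) / 10 = (20 - 11.6) / 10 = 0.84
Q10 factor = 2.0^0.84 = 1.79005
t_adjusted = 4 * 1.79005 = 7.16 hours

7.16


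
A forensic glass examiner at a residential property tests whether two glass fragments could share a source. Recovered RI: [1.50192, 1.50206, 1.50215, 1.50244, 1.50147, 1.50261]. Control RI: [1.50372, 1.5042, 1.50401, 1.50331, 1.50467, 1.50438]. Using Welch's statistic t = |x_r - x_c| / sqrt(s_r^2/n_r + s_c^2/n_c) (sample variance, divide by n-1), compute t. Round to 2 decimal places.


Welch's t-criterion for glass RI comparison:
Recovered mean = sum / n_r = 9.01265 / 6 = 1.5021083
Control mean = sum / n_c = 9.02429 / 6 = 1.5040483
Recovered sample variance s_r^2 = 1.61737e-07
Control sample variance s_c^2 = 2.34777e-07
Welch SE (unpooled) = sqrt(s_r^2/n_r + s_c^2/n_c) = sqrt(2.69561e-08 + 3.91294e-08) = sqrt(6.60855e-08) = 0.000257071
|mean_r - mean_c| = 0.00194
t = 0.00194 / 0.000257071 = 7.55

7.55


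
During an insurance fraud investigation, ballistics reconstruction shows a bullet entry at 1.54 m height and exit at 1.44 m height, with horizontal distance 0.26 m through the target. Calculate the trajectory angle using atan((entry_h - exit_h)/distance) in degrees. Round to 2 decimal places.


Bullet trajectory angle:
Height difference = 1.54 - 1.44 = 0.1 m
angle = atan(0.1 / 0.26)
angle = atan(0.384615)
angle = 21.04 degrees

21.04


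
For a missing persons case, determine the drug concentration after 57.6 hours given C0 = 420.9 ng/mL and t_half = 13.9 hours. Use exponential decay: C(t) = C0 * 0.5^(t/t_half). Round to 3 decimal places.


Drug concentration decay:
Number of half-lives = t / t_half = 57.6 / 13.9 = 4.143885
Decay factor = 0.5^4.143885 = 0.05656741
C(t) = 420.9 * 0.05656741 = 23.809 ng/mL

23.809


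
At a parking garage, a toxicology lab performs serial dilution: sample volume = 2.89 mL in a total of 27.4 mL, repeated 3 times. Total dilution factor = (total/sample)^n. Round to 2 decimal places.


Dilution factor calculation:
Single dilution = V_total / V_sample = 27.4 / 2.89 ≈ 9.480969
Number of dilutions = 3
Total DF = (27.4 / 2.89)^3 (full precision, rounded at the end) = 852.23

852.23


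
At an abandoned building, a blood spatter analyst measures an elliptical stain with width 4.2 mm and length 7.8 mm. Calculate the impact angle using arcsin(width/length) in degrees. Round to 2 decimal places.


Blood spatter impact angle calculation:
width / length = 4.2 / 7.8 = 0.538462
angle = arcsin(0.538462)
angle = 32.58 degrees

32.58


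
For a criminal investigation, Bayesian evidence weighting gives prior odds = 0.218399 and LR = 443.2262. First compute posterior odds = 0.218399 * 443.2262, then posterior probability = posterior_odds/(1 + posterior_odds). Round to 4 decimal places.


Bayesian evidence evaluation:
Posterior odds = prior_odds * LR = 0.218399 * 443.2262 = 96.80016
Posterior probability = posterior_odds / (1 + posterior_odds)
= 96.80016 / (1 + 96.80016)
= 96.80016 / 97.80016
= 0.9898

0.9898


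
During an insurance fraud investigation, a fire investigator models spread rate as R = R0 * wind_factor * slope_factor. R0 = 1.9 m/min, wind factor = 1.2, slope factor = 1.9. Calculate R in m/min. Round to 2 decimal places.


Fire spread rate calculation:
R = R0 * wind_factor * slope_factor
= 1.9 * 1.2 * 1.9
= 2.28 * 1.9
= 4.33 m/min

4.33


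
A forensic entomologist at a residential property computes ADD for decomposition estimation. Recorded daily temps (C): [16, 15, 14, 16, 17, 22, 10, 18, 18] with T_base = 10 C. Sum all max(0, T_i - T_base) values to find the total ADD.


Computing ADD day by day:
Day 1: max(0, 16 - 10) = 6
Day 2: max(0, 15 - 10) = 5
Day 3: max(0, 14 - 10) = 4
Day 4: max(0, 16 - 10) = 6
Day 5: max(0, 17 - 10) = 7
Day 6: max(0, 22 - 10) = 12
Day 7: max(0, 10 - 10) = 0
Day 8: max(0, 18 - 10) = 8
Day 9: max(0, 18 - 10) = 8
Total ADD = 56

56


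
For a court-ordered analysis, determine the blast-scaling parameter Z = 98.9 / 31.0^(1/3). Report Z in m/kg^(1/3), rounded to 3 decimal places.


Scaled distance calculation:
W^(1/3) = 31.0^(1/3) = 3.141381
Z = R / W^(1/3) = 98.9 / 3.141381
Z = 31.483 m/kg^(1/3)

31.483


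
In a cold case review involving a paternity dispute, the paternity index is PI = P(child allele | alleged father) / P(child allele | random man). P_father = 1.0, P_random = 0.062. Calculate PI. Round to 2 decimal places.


Paternity Index calculation:
PI = P(allele|father) / P(allele|random)
PI = 1.0 / 0.062
PI = 16.13

16.13


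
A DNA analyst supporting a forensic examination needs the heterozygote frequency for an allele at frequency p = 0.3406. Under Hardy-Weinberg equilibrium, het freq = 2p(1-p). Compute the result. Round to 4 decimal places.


Hardy-Weinberg heterozygote frequency:
q = 1 - p = 1 - 0.3406 = 0.6594
2pq = 2 * 0.3406 * 0.6594 = 0.4492

0.4492


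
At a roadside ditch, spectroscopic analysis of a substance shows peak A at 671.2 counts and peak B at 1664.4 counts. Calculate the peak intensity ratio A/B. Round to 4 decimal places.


Spectral peak ratio:
Peak A = 671.2 counts
Peak B = 1664.4 counts
Ratio = 671.2 / 1664.4 = 0.4033

0.4033


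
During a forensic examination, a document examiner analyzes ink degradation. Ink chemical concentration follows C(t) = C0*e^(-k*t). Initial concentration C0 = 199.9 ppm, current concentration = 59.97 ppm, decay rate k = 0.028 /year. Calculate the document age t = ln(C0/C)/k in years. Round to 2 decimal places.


Document age estimation:
C0/C = 199.9 / 59.97 = 3.333333
ln(C0/C) = 1.203973
t = 1.203973 / 0.028 = 43.00 years

43.00


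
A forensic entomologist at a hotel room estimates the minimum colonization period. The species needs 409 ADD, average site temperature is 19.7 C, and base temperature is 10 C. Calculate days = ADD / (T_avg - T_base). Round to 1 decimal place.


Insect development time:
Effective temperature = avg_temp - T_base = 19.7 - 10 = 9.7 C
Days = ADD / effective_temp = 409 / 9.7 = 42.2 days

42.2


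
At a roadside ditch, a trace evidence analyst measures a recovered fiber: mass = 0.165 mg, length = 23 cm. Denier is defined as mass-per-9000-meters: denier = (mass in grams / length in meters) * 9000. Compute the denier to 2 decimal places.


Denier calculation:
Mass in grams = 0.165 mg / 1000 = 0.000165 g
Length in meters = 23 cm / 100 = 0.23 m
Linear density = mass / length = 0.000165 / 0.23 = 0.00071739 g/m
Denier = (g/m) * 9000 = 0.00071739 * 9000 = 6.46

6.46


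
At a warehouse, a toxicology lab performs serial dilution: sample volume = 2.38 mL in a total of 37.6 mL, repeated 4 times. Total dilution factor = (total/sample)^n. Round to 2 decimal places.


Dilution factor calculation:
Single dilution = V_total / V_sample = 37.6 / 2.38 ≈ 15.798319
Number of dilutions = 4
Total DF = (37.6 / 2.38)^4 (full precision, rounded at the end) = 62293.62

62293.62


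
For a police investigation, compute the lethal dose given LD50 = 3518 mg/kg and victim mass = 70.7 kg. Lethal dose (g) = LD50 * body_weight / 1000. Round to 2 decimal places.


Lethal dose calculation:
Lethal dose = LD50 * body_weight / 1000
= 3518 * 70.7 / 1000
= 248722.6 / 1000
= 248.72 g

248.72


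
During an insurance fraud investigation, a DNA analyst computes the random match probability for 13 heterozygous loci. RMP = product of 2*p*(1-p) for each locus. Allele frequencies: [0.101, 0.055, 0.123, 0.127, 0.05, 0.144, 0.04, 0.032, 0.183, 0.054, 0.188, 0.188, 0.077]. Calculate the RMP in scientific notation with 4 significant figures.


Computing RMP for 13 loci:
Locus 1: 2 * 0.101 * 0.899 = 0.181598
Locus 2: 2 * 0.055 * 0.945 = 0.10395
Locus 3: 2 * 0.123 * 0.877 = 0.215742
Locus 4: 2 * 0.127 * 0.873 = 0.221742
Locus 5: 2 * 0.05 * 0.95 = 0.095
Locus 6: 2 * 0.144 * 0.856 = 0.246528
Locus 7: 2 * 0.04 * 0.96 = 0.0768
Locus 8: 2 * 0.032 * 0.968 = 0.061952
Locus 9: 2 * 0.183 * 0.817 = 0.299022
Locus 10: 2 * 0.054 * 0.946 = 0.102168
Locus 11: 2 * 0.188 * 0.812 = 0.305312
Locus 12: 2 * 0.188 * 0.812 = 0.305312
Locus 13: 2 * 0.077 * 0.923 = 0.142142
RMP = 4.073e-11

4.073e-11


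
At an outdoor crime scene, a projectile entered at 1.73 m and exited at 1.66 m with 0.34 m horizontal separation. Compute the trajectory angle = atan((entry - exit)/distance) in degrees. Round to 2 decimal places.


Bullet trajectory angle:
Height difference = 1.73 - 1.66 = 0.07 m
angle = atan(0.07 / 0.34)
angle = atan(0.205882)
angle = 11.63 degrees

11.63


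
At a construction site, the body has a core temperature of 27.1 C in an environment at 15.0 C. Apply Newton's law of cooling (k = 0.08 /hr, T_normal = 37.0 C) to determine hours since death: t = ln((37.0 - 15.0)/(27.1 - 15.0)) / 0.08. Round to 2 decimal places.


Using Newton's law of cooling:
t = ln((T_normal - T_ambient) / (T_body - T_ambient)) / k
T_normal - T_ambient = 22.0
T_body - T_ambient = 12.1
Ratio = 1.818182
ln(ratio) = 0.597837
t = 0.597837 / 0.08 = 7.47 hours

7.47


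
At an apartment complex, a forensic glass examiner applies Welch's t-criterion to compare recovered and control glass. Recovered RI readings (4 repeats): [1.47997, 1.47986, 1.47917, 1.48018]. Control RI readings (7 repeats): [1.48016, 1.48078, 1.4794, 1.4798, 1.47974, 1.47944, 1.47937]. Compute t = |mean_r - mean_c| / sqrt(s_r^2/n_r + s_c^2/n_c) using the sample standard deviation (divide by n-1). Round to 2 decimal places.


Welch's t-criterion for glass RI comparison:
Recovered mean = sum / n_r = 5.91918 / 4 = 1.479795
Control mean = sum / n_c = 10.35869 / 7 = 1.4798129
Recovered sample variance s_r^2 = 1.91233e-07
Control sample variance s_c^2 = 2.61157e-07
Welch SE (unpooled) = sqrt(s_r^2/n_r + s_c^2/n_c) = sqrt(4.78083e-08 + 3.73082e-08) = sqrt(8.51165e-08) = 0.000291747
|mean_r - mean_c| = 1.78571e-05
t = 1.78571e-05 / 0.000291747 = 0.06

0.06


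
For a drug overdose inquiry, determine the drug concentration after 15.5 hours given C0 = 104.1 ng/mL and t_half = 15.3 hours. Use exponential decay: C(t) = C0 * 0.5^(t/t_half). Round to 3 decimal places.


Drug concentration decay:
Number of half-lives = t / t_half = 15.5 / 15.3 = 1.013072
Decay factor = 0.5^1.013072 = 0.49549005
C(t) = 104.1 * 0.49549005 = 51.581 ng/mL

51.581


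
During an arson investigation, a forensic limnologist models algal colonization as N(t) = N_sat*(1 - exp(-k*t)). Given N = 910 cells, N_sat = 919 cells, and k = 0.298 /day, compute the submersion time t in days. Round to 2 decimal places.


PMSI from diatom colonization curve:
N / N_sat = 910 / 919 = 0.990207
1 - N/N_sat = 0.009793
ln(1 - N/N_sat) = -4.626087
t = -ln(1 - N/N_sat) / k = -(-4.626087) / 0.298 = 15.52 days

15.52


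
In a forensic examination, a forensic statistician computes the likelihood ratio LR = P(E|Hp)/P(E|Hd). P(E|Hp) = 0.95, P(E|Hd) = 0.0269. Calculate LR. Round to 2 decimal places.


Likelihood ratio calculation:
LR = P(E|Hp) / P(E|Hd)
LR = 0.95 / 0.0269
LR = 35.32

35.32


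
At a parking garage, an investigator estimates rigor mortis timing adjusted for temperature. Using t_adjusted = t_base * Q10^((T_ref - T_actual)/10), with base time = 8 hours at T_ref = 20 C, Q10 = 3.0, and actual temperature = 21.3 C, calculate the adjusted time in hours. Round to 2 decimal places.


Rigor mortis time adjustment:
Exponent = (T_ref - T_actual) / 10 = (20 - 21.3) / 10 = -0.13
Q10 factor = 3.0^-0.13 = 0.86691
t_adjusted = 8 * 0.86691 = 6.94 hours

6.94


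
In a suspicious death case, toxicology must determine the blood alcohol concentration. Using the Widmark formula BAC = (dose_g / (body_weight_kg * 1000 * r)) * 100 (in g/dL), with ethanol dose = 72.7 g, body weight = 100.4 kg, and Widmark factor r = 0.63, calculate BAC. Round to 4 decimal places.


Applying the Widmark formula:
BAC = (dose_g / (body_wt * 1000 * r)) * 100
Denominator = 100.4 * 1000 * 0.63 = 63252
BAC = (72.7 / 63252) * 100
BAC = 0.1149 g/dL

0.1149


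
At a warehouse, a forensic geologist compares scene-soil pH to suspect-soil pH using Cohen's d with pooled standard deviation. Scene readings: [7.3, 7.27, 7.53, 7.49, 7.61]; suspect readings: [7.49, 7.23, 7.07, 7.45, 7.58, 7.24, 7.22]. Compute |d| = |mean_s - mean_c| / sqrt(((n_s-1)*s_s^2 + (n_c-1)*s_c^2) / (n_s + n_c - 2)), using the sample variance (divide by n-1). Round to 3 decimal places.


Pooled-variance Cohen's d for soil pH comparison:
Scene mean = 37.2 / 5 = 7.44
Suspect mean = 51.28 / 7 = 7.325714
Scene sample variance s_s^2 = 0.022
Suspect sample variance s_c^2 = 0.033362
Pooled variance = ((n_s-1)*s_s^2 + (n_c-1)*s_c^2) / (n_s + n_c - 2) = 0.028817
Pooled SD = sqrt(0.028817) = 0.169756
Mean difference = 0.114286
|d| = |0.114286| / 0.169756 = 0.673

0.673


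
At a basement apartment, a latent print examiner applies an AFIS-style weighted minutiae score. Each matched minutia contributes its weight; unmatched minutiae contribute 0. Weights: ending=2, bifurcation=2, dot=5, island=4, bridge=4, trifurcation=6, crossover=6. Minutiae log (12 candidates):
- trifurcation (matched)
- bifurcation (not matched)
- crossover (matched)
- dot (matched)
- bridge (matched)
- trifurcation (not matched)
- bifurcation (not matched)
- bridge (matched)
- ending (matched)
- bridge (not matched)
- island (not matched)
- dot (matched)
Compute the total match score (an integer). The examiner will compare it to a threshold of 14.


Weighted minutiae match score:
  trifurcation: matched, +6 (running total 6)
  bifurcation: not matched, +0
  crossover: matched, +6 (running total 12)
  dot: matched, +5 (running total 17)
  bridge: matched, +4 (running total 21)
  trifurcation: not matched, +0
  bifurcation: not matched, +0
  bridge: matched, +4 (running total 25)
  ending: matched, +2 (running total 27)
  bridge: not matched, +0
  island: not matched, +0
  dot: matched, +5 (running total 32)
Total score = 32
Threshold = 14; verdict = identification

32


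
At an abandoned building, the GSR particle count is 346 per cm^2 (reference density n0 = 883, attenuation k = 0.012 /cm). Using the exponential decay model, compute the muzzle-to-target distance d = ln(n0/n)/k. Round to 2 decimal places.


GSR distance calculation:
n0/n = 883 / 346 = 2.552023
ln(n0/n) = 0.936886
d = 0.936886 / 0.012 = 78.07 cm

78.07


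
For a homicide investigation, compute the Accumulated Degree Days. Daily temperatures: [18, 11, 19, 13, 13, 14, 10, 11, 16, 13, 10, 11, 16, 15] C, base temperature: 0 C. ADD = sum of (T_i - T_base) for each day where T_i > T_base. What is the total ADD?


Computing ADD day by day:
Day 1: max(0, 18 - 0) = 18
Day 2: max(0, 11 - 0) = 11
Day 3: max(0, 19 - 0) = 19
Day 4: max(0, 13 - 0) = 13
Day 5: max(0, 13 - 0) = 13
Day 6: max(0, 14 - 0) = 14
Day 7: max(0, 10 - 0) = 10
Day 8: max(0, 11 - 0) = 11
Day 9: max(0, 16 - 0) = 16
Day 10: max(0, 13 - 0) = 13
Day 11: max(0, 10 - 0) = 10
Day 12: max(0, 11 - 0) = 11
Day 13: max(0, 16 - 0) = 16
Day 14: max(0, 15 - 0) = 15
Total ADD = 190

190


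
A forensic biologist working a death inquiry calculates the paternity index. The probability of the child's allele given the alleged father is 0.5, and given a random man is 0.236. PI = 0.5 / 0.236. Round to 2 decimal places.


Paternity Index calculation:
PI = P(allele|father) / P(allele|random)
PI = 0.5 / 0.236
PI = 2.12

2.12


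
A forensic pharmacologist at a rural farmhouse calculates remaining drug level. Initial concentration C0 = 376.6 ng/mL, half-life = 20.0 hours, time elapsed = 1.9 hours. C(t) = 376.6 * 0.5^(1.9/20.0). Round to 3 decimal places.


Drug concentration decay:
Number of half-lives = t / t_half = 1.9 / 20.0 = 0.095
Decay factor = 0.5^0.095 = 0.93627225
C(t) = 376.6 * 0.93627225 = 352.600 ng/mL

352.600


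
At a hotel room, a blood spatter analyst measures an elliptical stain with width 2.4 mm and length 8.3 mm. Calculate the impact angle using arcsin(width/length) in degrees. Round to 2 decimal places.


Blood spatter impact angle calculation:
width / length = 2.4 / 8.3 = 0.289157
angle = arcsin(0.289157)
angle = 16.81 degrees

16.81


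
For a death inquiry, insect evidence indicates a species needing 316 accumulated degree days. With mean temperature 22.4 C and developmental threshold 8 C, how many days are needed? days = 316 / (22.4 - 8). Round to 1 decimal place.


Insect development time:
Effective temperature = avg_temp - T_base = 22.4 - 8 = 14.4 C
Days = ADD / effective_temp = 316 / 14.4 = 21.9 days

21.9


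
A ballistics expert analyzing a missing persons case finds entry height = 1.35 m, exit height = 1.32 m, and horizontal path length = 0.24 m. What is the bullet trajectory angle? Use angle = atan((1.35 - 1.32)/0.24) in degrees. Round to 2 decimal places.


Bullet trajectory angle:
Height difference = 1.35 - 1.32 = 0.03 m
angle = atan(0.03 / 0.24)
angle = atan(0.125)
angle = 7.13 degrees

7.13


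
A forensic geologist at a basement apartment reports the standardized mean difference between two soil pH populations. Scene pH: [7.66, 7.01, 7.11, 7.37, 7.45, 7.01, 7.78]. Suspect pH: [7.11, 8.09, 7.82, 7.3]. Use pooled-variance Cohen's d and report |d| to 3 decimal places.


Pooled-variance Cohen's d for soil pH comparison:
Scene mean = 51.39 / 7 = 7.341429
Suspect mean = 30.32 / 4 = 7.58
Scene sample variance s_s^2 = 0.096614
Suspect sample variance s_c^2 = 0.205667
Pooled variance = ((n_s-1)*s_s^2 + (n_c-1)*s_c^2) / (n_s + n_c - 2) = 0.132965
Pooled SD = sqrt(0.132965) = 0.364644
Mean difference = -0.238571
|d| = |-0.238571| / 0.364644 = 0.654

0.654


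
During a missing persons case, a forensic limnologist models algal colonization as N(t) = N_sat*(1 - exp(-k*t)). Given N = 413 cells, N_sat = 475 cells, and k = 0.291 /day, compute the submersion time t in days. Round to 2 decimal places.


PMSI from diatom colonization curve:
N / N_sat = 413 / 475 = 0.869474
1 - N/N_sat = 0.130526
ln(1 - N/N_sat) = -2.036183
t = -ln(1 - N/N_sat) / k = -(-2.036183) / 0.291 = 7.00 days

7.00


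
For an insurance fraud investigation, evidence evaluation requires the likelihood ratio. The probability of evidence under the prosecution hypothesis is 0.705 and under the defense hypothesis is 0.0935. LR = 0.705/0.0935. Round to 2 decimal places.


Likelihood ratio calculation:
LR = P(E|Hp) / P(E|Hd)
LR = 0.705 / 0.0935
LR = 7.54

7.54


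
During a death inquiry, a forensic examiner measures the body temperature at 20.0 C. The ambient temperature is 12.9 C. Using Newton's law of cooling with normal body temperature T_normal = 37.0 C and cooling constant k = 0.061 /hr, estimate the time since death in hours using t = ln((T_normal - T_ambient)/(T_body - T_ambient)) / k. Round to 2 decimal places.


Using Newton's law of cooling:
t = ln((T_normal - T_ambient) / (T_body - T_ambient)) / k
T_normal - T_ambient = 24.1
T_body - T_ambient = 7.1
Ratio = 3.394366
ln(ratio) = 1.222117
t = 1.222117 / 0.061 = 20.03 hours

20.03


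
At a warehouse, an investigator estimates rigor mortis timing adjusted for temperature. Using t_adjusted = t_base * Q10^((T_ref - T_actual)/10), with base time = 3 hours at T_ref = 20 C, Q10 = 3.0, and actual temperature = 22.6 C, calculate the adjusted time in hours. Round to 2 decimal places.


Rigor mortis time adjustment:
Exponent = (T_ref - T_actual) / 10 = (20 - 22.6) / 10 = -0.26
Q10 factor = 3.0^-0.26 = 0.75153
t_adjusted = 3 * 0.75153 = 2.25 hours

2.25


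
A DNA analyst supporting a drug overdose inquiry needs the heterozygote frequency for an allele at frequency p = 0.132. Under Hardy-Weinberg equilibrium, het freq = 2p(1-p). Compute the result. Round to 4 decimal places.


Hardy-Weinberg heterozygote frequency:
q = 1 - p = 1 - 0.132 = 0.868
2pq = 2 * 0.132 * 0.868 = 0.2292

0.2292


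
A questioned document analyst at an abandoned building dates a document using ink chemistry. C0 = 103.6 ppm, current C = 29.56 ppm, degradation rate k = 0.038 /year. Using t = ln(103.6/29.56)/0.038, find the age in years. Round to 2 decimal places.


Document age estimation:
C0/C = 103.6 / 29.56 = 3.504736
ln(C0/C) = 1.254115
t = 1.254115 / 0.038 = 33.00 years

33.00


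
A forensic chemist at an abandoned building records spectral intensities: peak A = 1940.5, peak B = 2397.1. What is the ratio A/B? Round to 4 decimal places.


Spectral peak ratio:
Peak A = 1940.5 counts
Peak B = 2397.1 counts
Ratio = 1940.5 / 2397.1 = 0.8095

0.8095


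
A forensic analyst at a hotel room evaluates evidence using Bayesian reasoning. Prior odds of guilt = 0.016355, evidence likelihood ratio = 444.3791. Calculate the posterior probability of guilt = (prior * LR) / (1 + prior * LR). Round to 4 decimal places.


Bayesian evidence evaluation:
Posterior odds = prior_odds * LR = 0.016355 * 444.3791 = 7.26782
Posterior probability = posterior_odds / (1 + posterior_odds)
= 7.26782 / (1 + 7.26782)
= 7.26782 / 8.26782
= 0.8790

0.8790


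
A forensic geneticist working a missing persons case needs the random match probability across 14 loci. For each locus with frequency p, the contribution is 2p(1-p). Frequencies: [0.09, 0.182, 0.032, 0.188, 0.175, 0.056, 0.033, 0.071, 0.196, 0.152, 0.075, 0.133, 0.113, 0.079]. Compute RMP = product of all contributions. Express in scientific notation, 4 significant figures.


Computing RMP for 14 loci:
Locus 1: 2 * 0.09 * 0.91 = 0.1638
Locus 2: 2 * 0.182 * 0.818 = 0.297752
Locus 3: 2 * 0.032 * 0.968 = 0.061952
Locus 4: 2 * 0.188 * 0.812 = 0.305312
Locus 5: 2 * 0.175 * 0.825 = 0.28875
Locus 6: 2 * 0.056 * 0.944 = 0.105728
Locus 7: 2 * 0.033 * 0.967 = 0.063822
Locus 8: 2 * 0.071 * 0.929 = 0.131918
Locus 9: 2 * 0.196 * 0.804 = 0.315168
Locus 10: 2 * 0.152 * 0.848 = 0.257792
Locus 11: 2 * 0.075 * 0.925 = 0.13875
Locus 12: 2 * 0.133 * 0.867 = 0.230622
Locus 13: 2 * 0.113 * 0.887 = 0.200462
Locus 14: 2 * 0.079 * 0.921 = 0.145518
RMP = 1.798e-11

1.798e-11


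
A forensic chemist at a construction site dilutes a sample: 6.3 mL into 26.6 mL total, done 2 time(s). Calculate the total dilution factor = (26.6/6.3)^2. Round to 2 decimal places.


Dilution factor calculation:
Single dilution = V_total / V_sample = 26.6 / 6.3 ≈ 4.222222
Number of dilutions = 2
Total DF = (26.6 / 6.3)^2 (full precision, rounded at the end) = 17.83

17.83


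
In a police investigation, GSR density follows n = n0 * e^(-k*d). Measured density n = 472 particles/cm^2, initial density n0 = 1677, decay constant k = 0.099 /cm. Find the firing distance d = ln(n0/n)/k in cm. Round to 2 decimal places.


GSR distance calculation:
n0/n = 1677 / 472 = 3.552966
ln(n0/n) = 1.267783
d = 1.267783 / 0.099 = 12.81 cm

12.81


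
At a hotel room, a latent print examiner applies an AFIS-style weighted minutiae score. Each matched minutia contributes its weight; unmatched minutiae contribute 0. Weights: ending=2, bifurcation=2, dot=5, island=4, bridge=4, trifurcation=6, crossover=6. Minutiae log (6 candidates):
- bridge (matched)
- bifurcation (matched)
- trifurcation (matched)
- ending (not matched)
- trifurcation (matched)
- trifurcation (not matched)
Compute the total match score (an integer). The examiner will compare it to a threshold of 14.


Weighted minutiae match score:
  bridge: matched, +4 (running total 4)
  bifurcation: matched, +2 (running total 6)
  trifurcation: matched, +6 (running total 12)
  ending: not matched, +0
  trifurcation: matched, +6 (running total 18)
  trifurcation: not matched, +0
Total score = 18
Threshold = 14; verdict = identification

18


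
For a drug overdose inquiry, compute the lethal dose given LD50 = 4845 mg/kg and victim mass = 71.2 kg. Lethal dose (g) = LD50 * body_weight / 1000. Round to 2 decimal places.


Lethal dose calculation:
Lethal dose = LD50 * body_weight / 1000
= 4845 * 71.2 / 1000
= 344964 / 1000
= 344.96 g

344.96


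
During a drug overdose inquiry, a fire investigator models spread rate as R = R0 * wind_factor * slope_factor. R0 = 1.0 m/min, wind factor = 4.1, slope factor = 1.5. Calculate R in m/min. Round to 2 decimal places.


Fire spread rate calculation:
R = R0 * wind_factor * slope_factor
= 1.0 * 4.1 * 1.5
= 4.1 * 1.5
= 6.15 m/min

6.15


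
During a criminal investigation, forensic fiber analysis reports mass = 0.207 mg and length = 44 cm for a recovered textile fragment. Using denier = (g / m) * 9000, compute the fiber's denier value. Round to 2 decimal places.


Denier calculation:
Mass in grams = 0.207 mg / 1000 = 0.000207 g
Length in meters = 44 cm / 100 = 0.44 m
Linear density = mass / length = 0.000207 / 0.44 = 0.00047045 g/m
Denier = (g/m) * 9000 = 0.00047045 * 9000 = 4.23

4.23


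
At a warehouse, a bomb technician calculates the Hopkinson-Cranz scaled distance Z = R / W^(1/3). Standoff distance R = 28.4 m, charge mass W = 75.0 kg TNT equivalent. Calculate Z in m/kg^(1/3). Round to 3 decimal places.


Scaled distance calculation:
W^(1/3) = 75.0^(1/3) = 4.217163
Z = R / W^(1/3) = 28.4 / 4.217163
Z = 6.734 m/kg^(1/3)

6.734


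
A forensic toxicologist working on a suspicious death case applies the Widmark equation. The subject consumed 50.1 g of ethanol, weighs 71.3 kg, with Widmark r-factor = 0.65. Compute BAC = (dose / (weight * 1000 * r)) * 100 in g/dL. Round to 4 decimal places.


Applying the Widmark formula:
BAC = (dose_g / (body_wt * 1000 * r)) * 100
Denominator = 71.3 * 1000 * 0.65 = 46345
BAC = (50.1 / 46345) * 100
BAC = 0.1081 g/dL

0.1081


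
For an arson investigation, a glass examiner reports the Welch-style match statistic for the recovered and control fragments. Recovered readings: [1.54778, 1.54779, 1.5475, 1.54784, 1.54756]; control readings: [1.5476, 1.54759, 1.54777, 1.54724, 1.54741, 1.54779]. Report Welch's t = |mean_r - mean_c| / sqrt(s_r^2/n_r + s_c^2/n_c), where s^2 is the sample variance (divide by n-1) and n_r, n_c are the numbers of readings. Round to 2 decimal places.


Welch's t-criterion for glass RI comparison:
Recovered mean = sum / n_r = 7.73847 / 5 = 1.547694
Control mean = sum / n_c = 9.2854 / 6 = 1.5475667
Recovered sample variance s_r^2 = 2.338e-08
Control sample variance s_c^2 = 4.48267e-08
Welch SE (unpooled) = sqrt(s_r^2/n_r + s_c^2/n_c) = sqrt(4.676e-09 + 7.47111e-09) = sqrt(1.21471e-08) = 0.000110214
|mean_r - mean_c| = 0.000127333
t = 0.000127333 / 0.000110214 = 1.16

1.16


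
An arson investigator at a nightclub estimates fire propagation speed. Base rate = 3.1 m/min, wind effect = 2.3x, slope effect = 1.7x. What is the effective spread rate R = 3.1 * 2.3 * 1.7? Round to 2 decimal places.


Fire spread rate calculation:
R = R0 * wind_factor * slope_factor
= 3.1 * 2.3 * 1.7
= 7.13 * 1.7
= 12.12 m/min

12.12


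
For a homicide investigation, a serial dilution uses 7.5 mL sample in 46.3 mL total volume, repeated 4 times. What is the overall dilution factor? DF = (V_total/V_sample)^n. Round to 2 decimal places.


Dilution factor calculation:
Single dilution = V_total / V_sample = 46.3 / 7.5 ≈ 6.173333
Number of dilutions = 4
Total DF = (46.3 / 7.5)^4 (full precision, rounded at the end) = 1452.38

1452.38


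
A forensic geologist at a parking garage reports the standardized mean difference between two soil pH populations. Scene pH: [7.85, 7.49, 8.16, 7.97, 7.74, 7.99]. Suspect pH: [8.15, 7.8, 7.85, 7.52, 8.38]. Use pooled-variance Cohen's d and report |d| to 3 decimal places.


Pooled-variance Cohen's d for soil pH comparison:
Scene mean = 47.2 / 6 = 7.866667
Suspect mean = 39.7 / 5 = 7.94
Scene sample variance s_s^2 = 0.054027
Suspect sample variance s_c^2 = 0.11045
Pooled variance = ((n_s-1)*s_s^2 + (n_c-1)*s_c^2) / (n_s + n_c - 2) = 0.079104
Pooled SD = sqrt(0.079104) = 0.281254
Mean difference = -0.073333
|d| = |-0.073333| / 0.281254 = 0.261

0.261


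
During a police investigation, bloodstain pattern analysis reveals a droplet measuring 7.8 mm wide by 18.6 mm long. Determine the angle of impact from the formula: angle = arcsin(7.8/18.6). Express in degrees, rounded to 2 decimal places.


Blood spatter impact angle calculation:
width / length = 7.8 / 18.6 = 0.419355
angle = arcsin(0.419355)
angle = 24.79 degrees

24.79


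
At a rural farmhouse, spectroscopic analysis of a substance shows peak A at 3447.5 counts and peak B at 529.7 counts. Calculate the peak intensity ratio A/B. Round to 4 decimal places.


Spectral peak ratio:
Peak A = 3447.5 counts
Peak B = 529.7 counts
Ratio = 3447.5 / 529.7 = 6.5084

6.5084


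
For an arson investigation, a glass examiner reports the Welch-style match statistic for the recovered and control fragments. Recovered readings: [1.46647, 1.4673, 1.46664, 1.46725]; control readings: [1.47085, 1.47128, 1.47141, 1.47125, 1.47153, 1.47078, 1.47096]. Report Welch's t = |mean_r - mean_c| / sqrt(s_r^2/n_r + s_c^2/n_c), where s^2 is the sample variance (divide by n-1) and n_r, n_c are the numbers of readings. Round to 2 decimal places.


Welch's t-criterion for glass RI comparison:
Recovered mean = sum / n_r = 5.86766 / 4 = 1.466915
Control mean = sum / n_c = 10.29806 / 7 = 1.4711514
Recovered sample variance s_r^2 = 1.78033e-07
Control sample variance s_c^2 = 8.36476e-08
Welch SE (unpooled) = sqrt(s_r^2/n_r + s_c^2/n_c) = sqrt(4.45083e-08 + 1.19497e-08) = sqrt(5.6458e-08) = 0.000237609
|mean_r - mean_c| = 0.00423643
t = 0.00423643 / 0.000237609 = 17.83

17.83


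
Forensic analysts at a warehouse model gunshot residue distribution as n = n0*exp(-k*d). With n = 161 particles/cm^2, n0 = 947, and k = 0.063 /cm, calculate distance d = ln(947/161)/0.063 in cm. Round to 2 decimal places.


GSR distance calculation:
n0/n = 947 / 161 = 5.881988
ln(n0/n) = 1.771895
d = 1.771895 / 0.063 = 28.13 cm

28.13


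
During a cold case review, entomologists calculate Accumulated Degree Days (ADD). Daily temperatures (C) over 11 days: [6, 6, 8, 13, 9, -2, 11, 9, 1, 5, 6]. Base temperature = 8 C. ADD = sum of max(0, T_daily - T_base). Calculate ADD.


Computing ADD day by day:
Day 1: max(0, 6 - 8) = 0
Day 2: max(0, 6 - 8) = 0
Day 3: max(0, 8 - 8) = 0
Day 4: max(0, 13 - 8) = 5
Day 5: max(0, 9 - 8) = 1
Day 6: max(0, -2 - 8) = 0
Day 7: max(0, 11 - 8) = 3
Day 8: max(0, 9 - 8) = 1
Day 9: max(0, 1 - 8) = 0
Day 10: max(0, 5 - 8) = 0
Day 11: max(0, 6 - 8) = 0
Total ADD = 10

10


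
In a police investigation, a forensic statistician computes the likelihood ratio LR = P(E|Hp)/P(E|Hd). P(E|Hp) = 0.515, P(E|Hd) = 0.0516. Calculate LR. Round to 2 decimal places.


Likelihood ratio calculation:
LR = P(E|Hp) / P(E|Hd)
LR = 0.515 / 0.0516
LR = 9.98

9.98


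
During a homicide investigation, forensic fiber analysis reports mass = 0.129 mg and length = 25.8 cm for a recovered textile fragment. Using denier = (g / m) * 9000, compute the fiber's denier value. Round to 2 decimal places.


Denier calculation:
Mass in grams = 0.129 mg / 1000 = 0.000129 g
Length in meters = 25.8 cm / 100 = 0.258 m
Linear density = mass / length = 0.000129 / 0.258 = 0.0005 g/m
Denier = (g/m) * 9000 = 0.0005 * 9000 = 4.50

4.50


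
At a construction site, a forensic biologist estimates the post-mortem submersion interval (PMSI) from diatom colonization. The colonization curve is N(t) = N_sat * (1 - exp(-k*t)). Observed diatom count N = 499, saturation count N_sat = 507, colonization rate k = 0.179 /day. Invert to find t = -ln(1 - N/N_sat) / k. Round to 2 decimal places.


PMSI from diatom colonization curve:
N / N_sat = 499 / 507 = 0.984221
1 - N/N_sat = 0.015779
ln(1 - N/N_sat) = -4.149075
t = -ln(1 - N/N_sat) / k = -(-4.149075) / 0.179 = 23.18 days

23.18
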